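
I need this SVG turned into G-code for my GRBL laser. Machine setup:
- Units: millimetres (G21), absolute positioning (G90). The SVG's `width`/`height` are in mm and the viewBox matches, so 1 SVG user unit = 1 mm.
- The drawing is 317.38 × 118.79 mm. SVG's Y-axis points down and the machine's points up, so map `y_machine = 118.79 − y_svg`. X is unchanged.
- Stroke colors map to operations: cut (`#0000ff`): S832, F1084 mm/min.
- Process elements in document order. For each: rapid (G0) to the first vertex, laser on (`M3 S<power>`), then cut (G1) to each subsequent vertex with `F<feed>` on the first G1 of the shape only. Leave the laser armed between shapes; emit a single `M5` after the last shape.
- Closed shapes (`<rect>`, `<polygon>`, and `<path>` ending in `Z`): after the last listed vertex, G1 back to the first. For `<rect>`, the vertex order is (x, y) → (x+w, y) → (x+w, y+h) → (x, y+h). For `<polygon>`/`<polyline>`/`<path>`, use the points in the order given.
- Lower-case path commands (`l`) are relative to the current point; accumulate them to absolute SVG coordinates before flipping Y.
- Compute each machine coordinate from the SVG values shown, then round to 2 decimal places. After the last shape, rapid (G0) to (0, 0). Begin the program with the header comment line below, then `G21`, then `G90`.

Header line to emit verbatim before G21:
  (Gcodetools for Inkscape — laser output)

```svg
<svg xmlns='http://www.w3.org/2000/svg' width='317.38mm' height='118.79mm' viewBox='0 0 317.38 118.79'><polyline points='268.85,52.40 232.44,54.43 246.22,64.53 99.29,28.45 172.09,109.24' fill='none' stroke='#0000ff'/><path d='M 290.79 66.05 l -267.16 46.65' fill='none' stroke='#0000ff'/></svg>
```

viewBox `0 0 317.38 118.79` with mm width/height → 1 unit = 1 mm. Flip: y_m = 118.79 − y_svg.

**Shape 1** — `<polyline>` open polyline, stroke `#0000ff` → cut (S832, F1084). Machine vertices: (268.85,66.39) → (232.44,64.36) → (246.22,54.26) → (99.29,90.34) → (172.09,9.55). Open path.

**Shape 2** — `<path>` line segment, stroke `#0000ff` → cut (S832, F1084). Machine vertices: (290.79,52.74) → (23.63,6.09). Open path.

(Gcodetools for Inkscape — laser output)
G21
G90
G0 X268.85 Y66.39
M3 S832
G1 X232.44 Y64.36 F1084
G1 X246.22 Y54.26
G1 X99.29 Y90.34
G1 X172.09 Y9.55
G0 X290.79 Y52.74
M3 S832
G1 X23.63 Y6.09 F1084
M5
G0 X0.00 Y0.00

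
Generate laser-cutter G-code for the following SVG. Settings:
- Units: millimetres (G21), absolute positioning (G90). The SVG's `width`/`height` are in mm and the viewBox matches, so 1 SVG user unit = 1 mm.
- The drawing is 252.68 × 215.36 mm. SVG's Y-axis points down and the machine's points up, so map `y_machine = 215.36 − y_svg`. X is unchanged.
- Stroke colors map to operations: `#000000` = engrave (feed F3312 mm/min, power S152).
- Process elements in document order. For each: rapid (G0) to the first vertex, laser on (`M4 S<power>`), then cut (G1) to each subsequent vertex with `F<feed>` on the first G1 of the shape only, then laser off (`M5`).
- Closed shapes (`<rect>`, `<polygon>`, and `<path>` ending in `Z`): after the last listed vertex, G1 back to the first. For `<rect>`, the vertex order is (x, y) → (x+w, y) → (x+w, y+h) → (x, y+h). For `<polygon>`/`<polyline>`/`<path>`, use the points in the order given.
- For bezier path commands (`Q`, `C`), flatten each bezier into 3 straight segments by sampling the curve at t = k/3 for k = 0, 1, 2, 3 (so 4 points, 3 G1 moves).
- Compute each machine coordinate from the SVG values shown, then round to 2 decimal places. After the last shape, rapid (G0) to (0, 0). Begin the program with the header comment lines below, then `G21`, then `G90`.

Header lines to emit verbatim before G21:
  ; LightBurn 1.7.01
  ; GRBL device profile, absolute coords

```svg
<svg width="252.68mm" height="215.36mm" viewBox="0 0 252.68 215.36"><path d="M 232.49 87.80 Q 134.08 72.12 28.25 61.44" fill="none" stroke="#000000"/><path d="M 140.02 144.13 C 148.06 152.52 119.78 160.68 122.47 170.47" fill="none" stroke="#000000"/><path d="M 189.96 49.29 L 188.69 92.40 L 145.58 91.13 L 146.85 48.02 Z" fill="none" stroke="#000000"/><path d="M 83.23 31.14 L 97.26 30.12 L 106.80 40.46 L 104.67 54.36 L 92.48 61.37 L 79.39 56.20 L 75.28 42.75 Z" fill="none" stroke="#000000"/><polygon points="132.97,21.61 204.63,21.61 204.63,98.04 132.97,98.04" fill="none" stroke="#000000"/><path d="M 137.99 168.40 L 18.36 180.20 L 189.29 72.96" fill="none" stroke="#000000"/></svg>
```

Since the viewBox matches the mm dimensions, user units are millimetres directly. The only transform is the Y-flip y_m = 215.36 − y_svg.

Shape 1 is a quadratic bezier drawn with `<path>`. Its stroke #000000 means engrave at S152, F3312. After flipping Y the toolpath is (232.49,127.56) → (166.06,137.46) → (97.98,146.24) → (28.25,153.92).

Shape 2 is a cubic bezier drawn with `<path>`. Its stroke #000000 means engrave at S152, F3312. After flipping Y the toolpath is (140.02,71.23) → (138.45,62.85) → (127.61,54.21) → (122.47,44.89).

Shape 3 is a regular polygon drawn with `<path>`. Its stroke #000000 means engrave at S152, F3312. After flipping Y the toolpath is (189.96,166.07) → (188.69,122.96) → (145.58,124.23) → (146.85,167.34) → (189.96,166.07), returning to the start.

Shape 4 is a regular polygon drawn with `<path>`. Its stroke #000000 means engrave at S152, F3312. After flipping Y the toolpath is (83.23,184.22) → (97.26,185.24) → (106.80,174.90) → (104.67,161.00) → (92.48,153.99) → (79.39,159.16) → (75.28,172.61) → (83.23,184.22), returning to the start.

Shape 5 is a rectangle drawn with `<polygon>`. Its stroke #000000 means engrave at S152, F3312. After flipping Y the toolpath is (132.97,193.75) → (204.63,193.75) → (204.63,117.32) → (132.97,117.32) → (132.97,193.75), returning to the start.

Shape 6 is a open polyline drawn with `<path>`. Its stroke #000000 means engrave at S152, F3312. After flipping Y the toolpath is (137.99,46.96) → (18.36,35.16) → (189.29,142.40).

; LightBurn 1.7.01
; GRBL device profile, absolute coords
G21
G90
G0 X232.49 Y127.56
M4 S152
G1 X166.06 Y137.46 F3312
G1 X97.98 Y146.24
G1 X28.25 Y153.92
M5
G0 X140.02 Y71.23
M4 S152
G1 X138.45 Y62.85 F3312
G1 X127.61 Y54.21
G1 X122.47 Y44.89
M5
G0 X189.96 Y166.07
M4 S152
G1 X188.69 Y122.96 F3312
G1 X145.58 Y124.23
G1 X146.85 Y167.34
G1 X189.96 Y166.07
M5
G0 X83.23 Y184.22
M4 S152
G1 X97.26 Y185.24 F3312
G1 X106.80 Y174.90
G1 X104.67 Y161.00
G1 X92.48 Y153.99
G1 X79.39 Y159.16
G1 X75.28 Y172.61
G1 X83.23 Y184.22
M5
G0 X132.97 Y193.75
M4 S152
G1 X204.63 Y193.75 F3312
G1 X204.63 Y117.32
G1 X132.97 Y117.32
G1 X132.97 Y193.75
M5
G0 X137.99 Y46.96
M4 S152
G1 X18.36 Y35.16 F3312
G1 X189.29 Y142.40
M5
G0 X0.00 Y0.00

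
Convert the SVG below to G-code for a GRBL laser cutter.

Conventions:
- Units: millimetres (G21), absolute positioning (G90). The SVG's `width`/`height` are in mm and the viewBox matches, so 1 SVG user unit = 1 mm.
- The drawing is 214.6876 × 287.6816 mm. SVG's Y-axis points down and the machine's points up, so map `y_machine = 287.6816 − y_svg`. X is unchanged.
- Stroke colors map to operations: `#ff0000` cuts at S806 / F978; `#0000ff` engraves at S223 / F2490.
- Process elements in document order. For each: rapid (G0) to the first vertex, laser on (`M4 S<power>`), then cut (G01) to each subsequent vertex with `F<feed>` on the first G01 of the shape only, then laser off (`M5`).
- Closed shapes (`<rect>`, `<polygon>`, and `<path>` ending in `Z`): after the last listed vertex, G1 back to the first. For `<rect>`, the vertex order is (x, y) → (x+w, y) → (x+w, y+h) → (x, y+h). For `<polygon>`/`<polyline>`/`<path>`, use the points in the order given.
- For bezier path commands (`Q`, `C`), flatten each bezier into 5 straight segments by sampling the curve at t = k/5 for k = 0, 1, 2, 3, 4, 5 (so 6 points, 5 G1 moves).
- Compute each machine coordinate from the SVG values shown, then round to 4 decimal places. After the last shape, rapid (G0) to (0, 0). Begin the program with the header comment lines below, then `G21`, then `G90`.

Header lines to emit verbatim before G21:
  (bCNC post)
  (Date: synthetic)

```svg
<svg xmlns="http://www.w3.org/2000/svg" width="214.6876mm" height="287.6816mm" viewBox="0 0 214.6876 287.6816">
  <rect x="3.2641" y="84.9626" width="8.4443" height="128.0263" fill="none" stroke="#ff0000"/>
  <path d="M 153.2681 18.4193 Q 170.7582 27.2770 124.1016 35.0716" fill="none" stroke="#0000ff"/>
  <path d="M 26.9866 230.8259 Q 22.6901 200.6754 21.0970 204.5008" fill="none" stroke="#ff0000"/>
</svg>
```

(bCNC post)
(Date: synthetic)
G21
G90
G0 X3.2641 Y202.7190
M4 S806
G01 X11.7084 Y202.7190 F978
G01 X11.7084 Y74.6927
G01 X3.2641 Y74.6927
G01 X3.2641 Y202.7190
M5
G0 X153.2681 Y269.2623
M4 S223
G01 X157.6983 Y265.7617 F2490
G01 X156.9967 Y262.3462
G01 X151.1634 Y259.0158
G01 X140.1984 Y255.7704
G01 X124.1016 Y252.6100
M5
G0 X26.9866 Y56.8557
M4 S806
G01 X25.3761 Y67.5569 F978
G01 X23.9819 Y75.5400
G01 X22.8040 Y80.8050
G01 X21.8424 Y83.3519
G01 X21.0970 Y83.1808
M5
G0 X0.0000 Y0.0000

viewBox `0 0 214.6876 287.6816` with mm width/height → 1 unit = 1 mm. Flip: y_m = 287.6816 − y_svg.

**Shape 1** — `<rect>` rectangle, stroke `#ff0000` → cut (S806, F978). Machine vertices: (3.2641,202.7190) → (11.7084,202.7190) → (11.7084,74.6927) → (3.2641,74.6927) → (3.2641,202.7190). Closed: final G1 returns to the first vertex.

**Shape 2** — `<path>` quadratic bezier, stroke `#0000ff` → engrave (S223, F2490). Control points (SVG): P0=(153.2681,18.4193), P1=(170.7582,27.2770), P2=(124.1016,35.0716); sampled at t=k/5. Machine vertices: (153.2681,269.2623) → (157.6983,265.7617) → (156.9967,262.3462) → (151.1634,259.0158) → (140.1984,255.7704) → (124.1016,252.6100). Open path.

**Shape 3** — `<path>` quadratic bezier, stroke `#ff0000` → cut (S806, F978). Control points (SVG): P0=(26.9866,230.8259), P1=(22.6901,200.6754), P2=(21.0970,204.5008); sampled at t=k/5. Machine vertices: (26.9866,56.8557) → (25.3761,67.5569) → (23.9819,75.5400) → (22.8040,80.8050) → (21.8424,83.3519) → (21.0970,83.1808). Open path.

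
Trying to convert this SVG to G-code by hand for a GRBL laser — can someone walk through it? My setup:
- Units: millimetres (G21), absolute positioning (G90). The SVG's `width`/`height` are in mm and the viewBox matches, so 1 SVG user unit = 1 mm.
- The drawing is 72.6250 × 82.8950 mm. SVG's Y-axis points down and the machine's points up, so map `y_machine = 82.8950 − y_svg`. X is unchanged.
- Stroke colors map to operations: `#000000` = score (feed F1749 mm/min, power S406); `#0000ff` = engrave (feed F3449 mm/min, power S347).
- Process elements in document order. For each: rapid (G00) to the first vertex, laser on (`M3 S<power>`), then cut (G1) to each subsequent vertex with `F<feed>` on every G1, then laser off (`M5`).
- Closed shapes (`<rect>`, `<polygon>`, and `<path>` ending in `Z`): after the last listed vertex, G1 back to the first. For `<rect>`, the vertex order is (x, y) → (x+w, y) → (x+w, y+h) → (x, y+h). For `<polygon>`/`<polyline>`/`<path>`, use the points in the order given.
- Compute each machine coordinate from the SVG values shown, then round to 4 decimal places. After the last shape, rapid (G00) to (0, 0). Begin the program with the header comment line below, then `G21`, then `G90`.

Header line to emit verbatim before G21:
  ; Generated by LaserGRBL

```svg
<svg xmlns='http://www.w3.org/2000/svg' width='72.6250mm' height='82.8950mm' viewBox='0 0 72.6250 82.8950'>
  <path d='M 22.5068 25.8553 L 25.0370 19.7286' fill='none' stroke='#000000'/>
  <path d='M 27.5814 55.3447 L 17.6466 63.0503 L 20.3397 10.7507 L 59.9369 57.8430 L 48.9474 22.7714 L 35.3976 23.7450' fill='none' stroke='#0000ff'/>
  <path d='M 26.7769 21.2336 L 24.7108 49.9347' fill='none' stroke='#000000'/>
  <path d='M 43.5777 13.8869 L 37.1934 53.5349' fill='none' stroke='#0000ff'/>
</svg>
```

; Generated by LaserGRBL
G21
G90
G00 X22.5068 Y57.0397
M3 S406
G1 X25.0370 Y63.1664 F1749
M5
G00 X27.5814 Y27.5503
M3 S347
G1 X17.6466 Y19.8447 F3449
G1 X20.3397 Y72.1443 F3449
G1 X59.9369 Y25.0520 F3449
G1 X48.9474 Y60.1236 F3449
G1 X35.3976 Y59.1500 F3449
M5
G00 X26.7769 Y61.6614
M3 S406
G1 X24.7108 Y32.9603 F1749
M5
G00 X43.5777 Y69.0081
M3 S347
G1 X37.1934 Y29.3601 F3449
M5
G00 X0.0000 Y0.0000

viewBox `0 0 72.6250 82.8950` with mm width/height → 1 unit = 1 mm. Flip: y_m = 82.8950 − y_svg.

**Shape 1** — `<path>` line segment, stroke `#000000` → score (S406, F1749). Machine vertices: (22.5068,57.0397) → (25.0370,63.1664). Open path.

**Shape 2** — `<path>` open polyline, stroke `#0000ff` → engrave (S347, F3449). Machine vertices: (27.5814,27.5503) → (17.6466,19.8447) → (20.3397,72.1443) → (59.9369,25.0520) → (48.9474,60.1236) → (35.3976,59.1500). Open path.

**Shape 3** — `<path>` line segment, stroke `#000000` → score (S406, F1749). Machine vertices: (26.7769,61.6614) → (24.7108,32.9603). Open path.

**Shape 4** — `<path>` line segment, stroke `#0000ff` → engrave (S347, F3449). Machine vertices: (43.5777,69.0081) → (37.1934,29.3601). Open path.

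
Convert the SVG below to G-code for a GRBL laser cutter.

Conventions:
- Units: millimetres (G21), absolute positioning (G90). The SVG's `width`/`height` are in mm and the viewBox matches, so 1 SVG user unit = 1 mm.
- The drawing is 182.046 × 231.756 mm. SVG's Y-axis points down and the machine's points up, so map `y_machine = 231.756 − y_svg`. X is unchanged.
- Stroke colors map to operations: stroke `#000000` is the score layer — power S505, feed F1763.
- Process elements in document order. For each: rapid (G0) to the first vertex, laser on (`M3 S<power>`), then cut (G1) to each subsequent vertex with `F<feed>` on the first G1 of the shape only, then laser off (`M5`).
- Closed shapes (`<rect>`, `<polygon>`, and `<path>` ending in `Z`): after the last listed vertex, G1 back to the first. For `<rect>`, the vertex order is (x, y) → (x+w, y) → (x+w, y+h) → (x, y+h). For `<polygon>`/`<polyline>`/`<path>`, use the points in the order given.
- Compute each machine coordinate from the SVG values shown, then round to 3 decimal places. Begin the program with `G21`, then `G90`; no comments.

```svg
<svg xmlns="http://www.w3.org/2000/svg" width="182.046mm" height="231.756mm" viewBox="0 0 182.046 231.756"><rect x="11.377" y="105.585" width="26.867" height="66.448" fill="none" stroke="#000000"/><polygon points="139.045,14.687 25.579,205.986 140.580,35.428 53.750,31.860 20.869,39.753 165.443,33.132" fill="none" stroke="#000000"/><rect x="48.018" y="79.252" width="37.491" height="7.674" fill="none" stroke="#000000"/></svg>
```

G21
G90
G0 X11.377 Y126.171
M3 S505
G1 X38.244 Y126.171 F1763
G1 X38.244 Y59.723
G1 X11.377 Y59.723
G1 X11.377 Y126.171
M5
G0 X139.045 Y217.069
M3 S505
G1 X25.579 Y25.770 F1763
G1 X140.580 Y196.328
G1 X53.750 Y199.896
G1 X20.869 Y192.003
G1 X165.443 Y198.624
G1 X139.045 Y217.069
M5
G0 X48.018 Y152.504
M3 S505
G1 X85.509 Y152.504 F1763
G1 X85.509 Y144.830
G1 X48.018 Y144.830
G1 X48.018 Y152.504
M5

Since the viewBox matches the mm dimensions, user units are millimetres directly. The only transform is the Y-flip y_m = 231.756 − y_svg.

Shape 1 is a rectangle drawn with `<rect>`. Its stroke #000000 means score at S505, F1763. After flipping Y the toolpath is (11.377,126.171) → (38.244,126.171) → (38.244,59.723) → (11.377,59.723) → (11.377,126.171), returning to the start.

Shape 2 is a closed polygon drawn with `<polygon>`. Its stroke #000000 means score at S505, F1763. After flipping Y the toolpath is (139.045,217.069) → (25.579,25.770) → (140.580,196.328) → (53.750,199.896) → (20.869,192.003) → (165.443,198.624) → (139.045,217.069), returning to the start.

Shape 3 is a rectangle drawn with `<rect>`. Its stroke #000000 means score at S505, F1763. After flipping Y the toolpath is (48.018,152.504) → (85.509,152.504) → (85.509,144.830) → (48.018,144.830) → (48.018,152.504), returning to the start.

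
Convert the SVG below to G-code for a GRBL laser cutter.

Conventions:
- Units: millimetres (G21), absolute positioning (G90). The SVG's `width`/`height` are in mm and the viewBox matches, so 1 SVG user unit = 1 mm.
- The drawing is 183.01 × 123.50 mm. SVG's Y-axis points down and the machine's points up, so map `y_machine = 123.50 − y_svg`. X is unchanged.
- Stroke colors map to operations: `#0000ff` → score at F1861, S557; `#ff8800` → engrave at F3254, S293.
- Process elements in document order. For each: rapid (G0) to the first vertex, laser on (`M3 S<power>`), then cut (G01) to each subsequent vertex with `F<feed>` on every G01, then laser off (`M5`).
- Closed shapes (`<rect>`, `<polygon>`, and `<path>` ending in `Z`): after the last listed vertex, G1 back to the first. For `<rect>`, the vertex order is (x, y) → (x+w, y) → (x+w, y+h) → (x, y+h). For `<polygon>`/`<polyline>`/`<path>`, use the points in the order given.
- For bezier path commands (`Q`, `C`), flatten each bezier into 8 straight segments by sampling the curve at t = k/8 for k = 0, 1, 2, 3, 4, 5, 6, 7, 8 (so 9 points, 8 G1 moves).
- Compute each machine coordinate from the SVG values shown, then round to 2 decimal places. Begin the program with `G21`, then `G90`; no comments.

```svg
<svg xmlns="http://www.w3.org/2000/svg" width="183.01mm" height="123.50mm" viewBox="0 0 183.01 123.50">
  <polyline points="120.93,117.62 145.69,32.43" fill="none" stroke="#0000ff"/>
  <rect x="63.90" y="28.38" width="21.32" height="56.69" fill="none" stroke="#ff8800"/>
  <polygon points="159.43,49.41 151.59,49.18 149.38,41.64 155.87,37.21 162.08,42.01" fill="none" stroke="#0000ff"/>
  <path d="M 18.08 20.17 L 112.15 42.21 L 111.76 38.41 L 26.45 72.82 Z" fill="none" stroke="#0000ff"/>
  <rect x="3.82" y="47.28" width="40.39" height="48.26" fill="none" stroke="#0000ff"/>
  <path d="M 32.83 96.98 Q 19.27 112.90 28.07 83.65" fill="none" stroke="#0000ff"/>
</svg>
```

Since the viewBox matches the mm dimensions, user units are millimetres directly. The only transform is the Y-flip y_m = 123.50 − y_svg.

Shape 1 is a line segment drawn with `<polyline>`. Its stroke #0000ff means score at S557, F1861. After flipping Y the toolpath is (120.93,5.88) → (145.69,91.07).

Shape 2 is a rectangle drawn with `<rect>`. Its stroke #ff8800 means engrave at S293, F3254. After flipping Y the toolpath is (63.90,95.12) → (85.22,95.12) → (85.22,38.43) → (63.90,38.43) → (63.90,95.12), returning to the start.

Shape 3 is a regular polygon drawn with `<polygon>`. Its stroke #0000ff means score at S557, F1861. After flipping Y the toolpath is (159.43,74.09) → (151.59,74.32) → (149.38,81.86) → (155.87,86.29) → (162.08,81.49) → (159.43,74.09), returning to the start.

Shape 4 is a closed polygon drawn with `<path>`. Its stroke #0000ff means score at S557, F1861. After flipping Y the toolpath is (18.08,103.33) → (112.15,81.29) → (111.76,85.09) → (26.45,50.68) → (18.08,103.33), returning to the start.

Shape 5 is a rectangle drawn with `<rect>`. Its stroke #0000ff means score at S557, F1861. After flipping Y the toolpath is (3.82,76.22) → (44.21,76.22) → (44.21,27.96) → (3.82,27.96) → (3.82,76.22), returning to the start.

Shape 6 is a quadratic bezier drawn with `<path>`. Its stroke #0000ff means score at S557, F1861. After flipping Y the toolpath is (32.83,26.52) → (29.79,23.25) → (27.45,21.38) → (25.80,20.93) → (24.86,21.89) → (24.61,24.26) → (25.07,28.05) → (26.22,33.24) → (28.07,39.85).

G21
G90
G0 X120.93 Y5.88
M3 S557
G01 X145.69 Y91.07 F1861
M5
G0 X63.90 Y95.12
M3 S293
G01 X85.22 Y95.12 F3254
G01 X85.22 Y38.43 F3254
G01 X63.90 Y38.43 F3254
G01 X63.90 Y95.12 F3254
M5
G0 X159.43 Y74.09
M3 S557
G01 X151.59 Y74.32 F1861
G01 X149.38 Y81.86 F1861
G01 X155.87 Y86.29 F1861
G01 X162.08 Y81.49 F1861
G01 X159.43 Y74.09 F1861
M5
G0 X18.08 Y103.33
M3 S557
G01 X112.15 Y81.29 F1861
G01 X111.76 Y85.09 F1861
G01 X26.45 Y50.68 F1861
G01 X18.08 Y103.33 F1861
M5
G0 X3.82 Y76.22
M3 S557
G01 X44.21 Y76.22 F1861
G01 X44.21 Y27.96 F1861
G01 X3.82 Y27.96 F1861
G01 X3.82 Y76.22 F1861
M5
G0 X32.83 Y26.52
M3 S557
G01 X29.79 Y23.25 F1861
G01 X27.45 Y21.38 F1861
G01 X25.80 Y20.93 F1861
G01 X24.86 Y21.89 F1861
G01 X24.61 Y24.26 F1861
G01 X25.07 Y28.05 F1861
G01 X26.22 Y33.24 F1861
G01 X28.07 Y39.85 F1861
M5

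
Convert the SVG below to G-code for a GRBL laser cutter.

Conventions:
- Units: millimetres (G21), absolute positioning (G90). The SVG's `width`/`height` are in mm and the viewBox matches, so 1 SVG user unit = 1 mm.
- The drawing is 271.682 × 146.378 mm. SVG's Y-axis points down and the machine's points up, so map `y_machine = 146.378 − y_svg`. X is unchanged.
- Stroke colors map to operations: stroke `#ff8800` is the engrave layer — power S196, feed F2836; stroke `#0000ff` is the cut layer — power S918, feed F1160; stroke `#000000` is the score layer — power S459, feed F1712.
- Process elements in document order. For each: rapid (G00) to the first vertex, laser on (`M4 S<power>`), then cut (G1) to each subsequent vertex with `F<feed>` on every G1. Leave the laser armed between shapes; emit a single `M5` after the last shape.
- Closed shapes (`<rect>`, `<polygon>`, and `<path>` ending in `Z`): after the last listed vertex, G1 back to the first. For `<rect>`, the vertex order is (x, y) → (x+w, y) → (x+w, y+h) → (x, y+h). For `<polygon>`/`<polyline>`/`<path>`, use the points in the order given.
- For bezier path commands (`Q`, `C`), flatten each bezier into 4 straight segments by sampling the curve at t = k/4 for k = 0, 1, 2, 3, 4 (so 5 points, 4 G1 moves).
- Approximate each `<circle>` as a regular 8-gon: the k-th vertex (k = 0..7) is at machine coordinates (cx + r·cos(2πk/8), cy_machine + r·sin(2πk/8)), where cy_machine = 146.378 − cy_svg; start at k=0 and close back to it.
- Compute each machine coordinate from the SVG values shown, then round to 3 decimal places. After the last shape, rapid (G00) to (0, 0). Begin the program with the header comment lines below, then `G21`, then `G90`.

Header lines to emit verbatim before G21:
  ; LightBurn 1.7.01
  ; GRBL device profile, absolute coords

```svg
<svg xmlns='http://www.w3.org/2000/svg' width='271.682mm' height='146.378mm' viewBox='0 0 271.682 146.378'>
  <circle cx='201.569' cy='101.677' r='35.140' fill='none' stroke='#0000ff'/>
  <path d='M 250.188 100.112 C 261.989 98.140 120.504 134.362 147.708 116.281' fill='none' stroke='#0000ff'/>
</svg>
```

; LightBurn 1.7.01
; GRBL device profile, absolute coords
G21
G90
G00 X236.709 Y44.701
M4 S918
G1 X226.417 Y69.549 F1160
G1 X201.569 Y79.841 F1160
G1 X176.721 Y69.549 F1160
G1 X166.429 Y44.701 F1160
G1 X176.721 Y19.853 F1160
G1 X201.569 Y9.561 F1160
G1 X226.417 Y19.853 F1160
G1 X236.709 Y44.701 F1160
G00 X250.188 Y46.266
M4 S918
G1 X235.328 Y42.029 F1160
G1 X193.172 Y32.141 F1160
G1 X153.903 Y25.273 F1160
G1 X147.708 Y30.097 F1160
M5
G00 X0.000 Y0.000

Since the viewBox matches the mm dimensions, user units are millimetres directly. The only transform is the Y-flip y_m = 146.378 − y_svg.

Shape 1 is a circle drawn with `<circle>`. Its stroke #0000ff means cut at S918, F1160. After flipping Y the toolpath is (236.709,44.701) → (226.417,69.549) → (201.569,79.841) → (176.721,69.549) → (166.429,44.701) → (176.721,19.853) → (201.569,9.561) → (226.417,19.853) → (236.709,44.701), returning to the start.

Shape 2 is a cubic bezier drawn with `<path>`. Its stroke #0000ff means cut at S918, F1160. After flipping Y the toolpath is (250.188,46.266) → (235.328,42.029) → (193.172,32.141) → (153.903,25.273) → (147.708,30.097).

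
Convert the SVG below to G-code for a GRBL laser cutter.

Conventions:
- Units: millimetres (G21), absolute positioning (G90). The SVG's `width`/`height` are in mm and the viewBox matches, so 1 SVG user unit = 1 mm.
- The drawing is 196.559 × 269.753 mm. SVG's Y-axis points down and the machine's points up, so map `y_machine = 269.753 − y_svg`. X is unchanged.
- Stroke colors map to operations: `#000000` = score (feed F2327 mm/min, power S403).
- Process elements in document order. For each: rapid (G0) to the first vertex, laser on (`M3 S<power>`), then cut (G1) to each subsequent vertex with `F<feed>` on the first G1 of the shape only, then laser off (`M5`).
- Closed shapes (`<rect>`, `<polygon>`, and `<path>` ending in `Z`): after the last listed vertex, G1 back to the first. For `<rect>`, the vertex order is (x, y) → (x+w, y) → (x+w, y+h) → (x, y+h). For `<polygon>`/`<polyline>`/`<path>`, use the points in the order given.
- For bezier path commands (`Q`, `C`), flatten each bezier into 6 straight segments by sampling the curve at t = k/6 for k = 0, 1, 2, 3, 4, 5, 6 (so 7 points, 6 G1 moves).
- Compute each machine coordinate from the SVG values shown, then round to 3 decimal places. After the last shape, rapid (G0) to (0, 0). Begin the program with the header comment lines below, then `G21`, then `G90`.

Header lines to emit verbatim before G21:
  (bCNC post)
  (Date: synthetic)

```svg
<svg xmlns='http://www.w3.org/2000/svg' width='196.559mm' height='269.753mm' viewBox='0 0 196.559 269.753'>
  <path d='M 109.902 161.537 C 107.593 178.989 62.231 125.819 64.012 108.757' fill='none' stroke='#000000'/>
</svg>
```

(bCNC post)
(Date: synthetic)
G21
G90
G0 X109.902 Y108.216
M3 S403
G1 X105.577 Y104.881 F2327
G1 X96.583 Y110.352
G1 X85.423 Y121.663
G1 X74.605 Y135.851
G1 X66.633 Y149.950
G1 X64.012 Y160.996
M5
G0 X0.000 Y0.000

1 u = 1 mm; y_m = 269.753 − y.

[1] `<path>` cubic bezier, #000000→score S403 F2327: (109.902,108.216) → (105.577,104.881) → (96.583,110.352) → (85.423,121.663) → (74.605,135.851) → (66.633,149.950) → (64.012,160.996)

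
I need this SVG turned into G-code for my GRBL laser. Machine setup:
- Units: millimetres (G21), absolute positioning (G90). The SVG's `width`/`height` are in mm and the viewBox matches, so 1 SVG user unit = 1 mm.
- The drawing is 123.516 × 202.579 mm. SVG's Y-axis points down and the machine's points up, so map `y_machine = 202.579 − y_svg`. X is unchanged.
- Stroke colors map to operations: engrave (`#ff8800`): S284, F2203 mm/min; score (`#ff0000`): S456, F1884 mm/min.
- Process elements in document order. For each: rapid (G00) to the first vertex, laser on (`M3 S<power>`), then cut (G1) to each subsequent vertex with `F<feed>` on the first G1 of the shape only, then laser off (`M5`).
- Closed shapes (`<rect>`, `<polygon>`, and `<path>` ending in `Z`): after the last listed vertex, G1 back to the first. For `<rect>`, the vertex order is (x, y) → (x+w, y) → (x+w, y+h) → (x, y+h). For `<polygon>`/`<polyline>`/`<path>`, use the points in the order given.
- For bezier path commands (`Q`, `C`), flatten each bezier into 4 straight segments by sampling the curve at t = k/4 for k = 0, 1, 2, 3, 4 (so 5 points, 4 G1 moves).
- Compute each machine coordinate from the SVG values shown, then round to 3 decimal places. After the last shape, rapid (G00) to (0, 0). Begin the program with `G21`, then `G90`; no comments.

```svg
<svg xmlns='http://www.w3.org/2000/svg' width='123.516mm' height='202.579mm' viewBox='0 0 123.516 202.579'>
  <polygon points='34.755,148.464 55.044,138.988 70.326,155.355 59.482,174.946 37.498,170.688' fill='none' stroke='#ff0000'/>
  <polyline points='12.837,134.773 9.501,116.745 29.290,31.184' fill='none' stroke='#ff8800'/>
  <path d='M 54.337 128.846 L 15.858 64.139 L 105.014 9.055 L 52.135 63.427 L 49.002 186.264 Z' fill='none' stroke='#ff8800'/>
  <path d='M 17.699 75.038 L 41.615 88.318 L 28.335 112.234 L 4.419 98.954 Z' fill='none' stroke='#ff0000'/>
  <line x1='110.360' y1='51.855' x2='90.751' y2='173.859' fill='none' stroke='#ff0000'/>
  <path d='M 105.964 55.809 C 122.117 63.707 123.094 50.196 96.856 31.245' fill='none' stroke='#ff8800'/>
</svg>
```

G21
G90
G00 X34.755 Y54.115
M3 S456
G1 X55.044 Y63.591 F1884
G1 X70.326 Y47.224
G1 X59.482 Y27.633
G1 X37.498 Y31.891
G1 X34.755 Y54.115
M5
G00 X12.837 Y67.806
M3 S284
G1 X9.501 Y85.834 F2203
G1 X29.290 Y171.395
M5
G00 X54.337 Y73.733
M3 S284
G1 X15.858 Y138.440 F2203
G1 X105.014 Y193.524
G1 X52.135 Y139.152
G1 X49.002 Y16.315
G1 X54.337 Y73.733
M5
G00 X17.699 Y127.541
M3 S456
G1 X41.615 Y114.261 F1884
G1 X28.335 Y90.345
G1 X4.419 Y103.625
G1 X17.699 Y127.541
M5
G00 X110.360 Y150.724
M3 S456
G1 X90.751 Y28.720 F1884
M5
G00 X105.964 Y146.770
M3 S284
G1 X115.045 Y144.611 F2203
G1 X117.307 Y148.984
G1 X111.620 Y158.390
G1 X96.856 Y171.334
M5
G00 X0.000 Y0.000

viewBox `0 0 123.516 202.579` with mm width/height → 1 unit = 1 mm. Flip: y_m = 202.579 − y_svg.

**Shape 1** — `<polygon>` regular polygon, stroke `#ff0000` → score (S456, F1884). Machine vertices: (34.755,54.115) → (55.044,63.591) → (70.326,47.224) → (59.482,27.633) → (37.498,31.891) → (34.755,54.115). Closed: final G1 returns to the first vertex.

**Shape 2** — `<polyline>` open polyline, stroke `#ff8800` → engrave (S284, F2203). Machine vertices: (12.837,67.806) → (9.501,85.834) → (29.290,171.395). Open path.

**Shape 3** — `<path>` closed polygon, stroke `#ff8800` → engrave (S284, F2203). Machine vertices: (54.337,73.733) → (15.858,138.440) → (105.014,193.524) → (52.135,139.152) → (49.002,16.315) → (54.337,73.733). Closed: final G1 returns to the first vertex.

**Shape 4** — `<path>` regular polygon, stroke `#ff0000` → score (S456, F1884). Machine vertices: (17.699,127.541) → (41.615,114.261) → (28.335,90.345) → (4.419,103.625) → (17.699,127.541). Closed: final G1 returns to the first vertex.

**Shape 5** — `<line>` line segment, stroke `#ff0000` → score (S456, F1884). Machine vertices: (110.360,150.724) → (90.751,28.720). Open path.

**Shape 6** — `<path>` cubic bezier, stroke `#ff8800` → engrave (S284, F2203). Control points (SVG): P0=(105.964,55.809), P1=(122.117,63.707), P2=(123.094,50.196), P3=(96.856,31.245); sampled at t=k/4. Machine vertices: (105.964,146.770) → (115.045,144.611) → (117.307,148.984) → (111.620,158.390) → (96.856,171.334). Open path.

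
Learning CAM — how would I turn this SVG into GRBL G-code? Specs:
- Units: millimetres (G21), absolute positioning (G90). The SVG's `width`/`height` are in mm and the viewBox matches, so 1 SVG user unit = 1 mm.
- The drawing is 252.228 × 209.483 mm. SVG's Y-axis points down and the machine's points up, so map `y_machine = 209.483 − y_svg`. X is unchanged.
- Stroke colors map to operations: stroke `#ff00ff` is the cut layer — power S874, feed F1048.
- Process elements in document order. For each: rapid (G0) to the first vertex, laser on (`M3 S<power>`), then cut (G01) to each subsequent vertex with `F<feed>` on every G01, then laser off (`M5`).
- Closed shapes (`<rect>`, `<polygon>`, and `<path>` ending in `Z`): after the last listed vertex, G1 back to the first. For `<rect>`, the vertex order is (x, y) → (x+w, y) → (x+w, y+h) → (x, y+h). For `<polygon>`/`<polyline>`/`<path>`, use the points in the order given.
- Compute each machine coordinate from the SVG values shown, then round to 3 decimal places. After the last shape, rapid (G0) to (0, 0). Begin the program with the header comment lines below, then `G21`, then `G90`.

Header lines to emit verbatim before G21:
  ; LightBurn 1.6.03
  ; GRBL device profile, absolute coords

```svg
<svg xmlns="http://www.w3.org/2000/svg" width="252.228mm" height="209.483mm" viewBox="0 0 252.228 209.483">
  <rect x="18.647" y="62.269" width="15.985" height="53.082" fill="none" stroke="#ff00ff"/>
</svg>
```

1 u = 1 mm; y_m = 209.483 − y.

[1] `<rect>` rectangle, #ff00ff→cut S874 F1048: (18.647,147.214) → (34.632,147.214) → (34.632,94.132) → (18.647,94.132) → (18.647,147.214) (closed)

; LightBurn 1.6.03
; GRBL device profile, absolute coords
G21
G90
G0 X18.647 Y147.214
M3 S874
G01 X34.632 Y147.214 F1048
G01 X34.632 Y94.132 F1048
G01 X18.647 Y94.132 F1048
G01 X18.647 Y147.214 F1048
M5
G0 X0.000 Y0.000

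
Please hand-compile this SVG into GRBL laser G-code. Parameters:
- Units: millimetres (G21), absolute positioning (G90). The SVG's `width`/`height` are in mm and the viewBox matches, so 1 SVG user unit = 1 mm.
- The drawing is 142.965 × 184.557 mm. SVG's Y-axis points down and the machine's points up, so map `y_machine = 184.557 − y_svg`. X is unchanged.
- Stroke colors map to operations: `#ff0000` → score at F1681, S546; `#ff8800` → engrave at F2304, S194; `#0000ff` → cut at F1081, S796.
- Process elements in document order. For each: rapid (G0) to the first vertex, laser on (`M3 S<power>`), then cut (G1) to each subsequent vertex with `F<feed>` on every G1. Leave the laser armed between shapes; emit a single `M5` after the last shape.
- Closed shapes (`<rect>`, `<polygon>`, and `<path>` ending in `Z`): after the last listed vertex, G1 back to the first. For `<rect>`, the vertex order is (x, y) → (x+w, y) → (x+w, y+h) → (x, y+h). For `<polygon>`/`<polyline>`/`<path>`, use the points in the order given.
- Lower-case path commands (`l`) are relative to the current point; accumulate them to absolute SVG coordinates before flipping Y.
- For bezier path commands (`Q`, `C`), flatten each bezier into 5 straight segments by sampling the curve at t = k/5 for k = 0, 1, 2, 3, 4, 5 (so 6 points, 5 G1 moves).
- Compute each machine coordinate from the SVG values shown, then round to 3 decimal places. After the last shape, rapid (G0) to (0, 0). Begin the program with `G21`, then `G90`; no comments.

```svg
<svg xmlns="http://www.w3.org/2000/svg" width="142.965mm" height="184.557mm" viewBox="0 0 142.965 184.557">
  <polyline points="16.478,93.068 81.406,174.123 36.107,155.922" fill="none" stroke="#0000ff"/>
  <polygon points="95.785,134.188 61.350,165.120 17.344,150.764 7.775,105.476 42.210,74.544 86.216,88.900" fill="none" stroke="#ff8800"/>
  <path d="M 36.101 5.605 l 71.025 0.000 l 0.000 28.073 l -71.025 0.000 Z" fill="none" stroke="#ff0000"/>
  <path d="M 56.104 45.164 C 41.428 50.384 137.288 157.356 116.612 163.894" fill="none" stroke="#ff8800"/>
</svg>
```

G21
G90
G0 X16.478 Y91.489
M3 S796
G1 X81.406 Y10.434 F1081
G1 X36.107 Y28.635 F1081
G0 X95.785 Y50.369
M3 S194
G1 X61.350 Y19.437 F2304
G1 X17.344 Y33.793 F2304
G1 X7.775 Y79.081 F2304
G1 X42.210 Y110.013 F2304
G1 X86.216 Y95.657 F2304
G1 X95.785 Y50.369 F2304
G0 X36.101 Y178.952
M3 S546
G1 X107.126 Y178.952 F1681
G1 X107.126 Y150.879 F1681
G1 X36.101 Y150.879 F1681
G1 X36.101 Y178.952 F1681
G0 X56.104 Y139.393
M3 S194
G1 X58.746 Y125.668 F2304
G1 X77.017 Y97.228 F2304
G1 X100.019 Y63.777 F2304
G1 X116.850 Y35.020 F2304
G1 X116.612 Y20.663 F2304
M5
G0 X0.000 Y0.000

viewBox `0 0 142.965 184.557` with mm width/height → 1 unit = 1 mm. Flip: y_m = 184.557 − y_svg.

**Shape 1** — `<polyline>` open polyline, stroke `#0000ff` → cut (S796, F1081). Machine vertices: (16.478,91.489) → (81.406,10.434) → (36.107,28.635). Open path.

**Shape 2** — `<polygon>` regular polygon, stroke `#ff8800` → engrave (S194, F2304). Machine vertices: (95.785,50.369) → (61.350,19.437) → (17.344,33.793) → (7.775,79.081) → (42.210,110.013) → (86.216,95.657) → (95.785,50.369). Closed: final G1 returns to the first vertex.

**Shape 3** — `<path>` rectangle, stroke `#ff0000` → score (S546, F1681). Machine vertices: (36.101,178.952) → (107.126,178.952) → (107.126,150.879) → (36.101,150.879) → (36.101,178.952). Closed: final G1 returns to the first vertex.

**Shape 4** — `<path>` cubic bezier, stroke `#ff8800` → engrave (S194, F2304). Control points (SVG): P0=(56.104,45.164), P1=(41.428,50.384), P2=(137.288,157.356), P3=(116.612,163.894); sampled at t=k/5. Machine vertices: (56.104,139.393) → (58.746,125.668) → (77.017,97.228) → (100.019,63.777) → (116.850,35.020) → (116.612,20.663). Open path.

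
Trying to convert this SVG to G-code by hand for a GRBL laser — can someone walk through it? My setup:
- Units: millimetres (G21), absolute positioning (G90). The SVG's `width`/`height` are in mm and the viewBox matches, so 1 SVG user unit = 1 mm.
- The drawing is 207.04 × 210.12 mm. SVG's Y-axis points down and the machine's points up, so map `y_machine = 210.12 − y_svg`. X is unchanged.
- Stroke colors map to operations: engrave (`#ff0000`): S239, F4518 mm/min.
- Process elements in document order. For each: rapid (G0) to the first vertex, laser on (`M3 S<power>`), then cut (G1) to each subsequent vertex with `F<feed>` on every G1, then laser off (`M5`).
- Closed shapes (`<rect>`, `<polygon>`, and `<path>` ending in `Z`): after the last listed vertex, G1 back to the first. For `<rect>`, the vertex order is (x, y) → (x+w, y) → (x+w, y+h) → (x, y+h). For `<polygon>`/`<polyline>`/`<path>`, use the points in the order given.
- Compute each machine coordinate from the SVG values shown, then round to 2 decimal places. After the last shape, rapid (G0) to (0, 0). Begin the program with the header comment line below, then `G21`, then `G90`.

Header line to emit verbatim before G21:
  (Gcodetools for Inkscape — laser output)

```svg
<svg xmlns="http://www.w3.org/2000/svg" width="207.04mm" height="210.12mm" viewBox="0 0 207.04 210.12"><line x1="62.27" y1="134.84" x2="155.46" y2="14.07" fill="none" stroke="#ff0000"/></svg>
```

Since the viewBox matches the mm dimensions, user units are millimetres directly. The only transform is the Y-flip y_m = 210.12 − y_svg.

Shape 1 is a line segment drawn with `<line>`. Its stroke #ff0000 means engrave at S239, F4518. After flipping Y the toolpath is (62.27,75.28) → (155.46,196.05).

(Gcodetools for Inkscape — laser output)
G21
G90
G0 X62.27 Y75.28
M3 S239
G1 X155.46 Y196.05 F4518
M5
G0 X0.00 Y0.00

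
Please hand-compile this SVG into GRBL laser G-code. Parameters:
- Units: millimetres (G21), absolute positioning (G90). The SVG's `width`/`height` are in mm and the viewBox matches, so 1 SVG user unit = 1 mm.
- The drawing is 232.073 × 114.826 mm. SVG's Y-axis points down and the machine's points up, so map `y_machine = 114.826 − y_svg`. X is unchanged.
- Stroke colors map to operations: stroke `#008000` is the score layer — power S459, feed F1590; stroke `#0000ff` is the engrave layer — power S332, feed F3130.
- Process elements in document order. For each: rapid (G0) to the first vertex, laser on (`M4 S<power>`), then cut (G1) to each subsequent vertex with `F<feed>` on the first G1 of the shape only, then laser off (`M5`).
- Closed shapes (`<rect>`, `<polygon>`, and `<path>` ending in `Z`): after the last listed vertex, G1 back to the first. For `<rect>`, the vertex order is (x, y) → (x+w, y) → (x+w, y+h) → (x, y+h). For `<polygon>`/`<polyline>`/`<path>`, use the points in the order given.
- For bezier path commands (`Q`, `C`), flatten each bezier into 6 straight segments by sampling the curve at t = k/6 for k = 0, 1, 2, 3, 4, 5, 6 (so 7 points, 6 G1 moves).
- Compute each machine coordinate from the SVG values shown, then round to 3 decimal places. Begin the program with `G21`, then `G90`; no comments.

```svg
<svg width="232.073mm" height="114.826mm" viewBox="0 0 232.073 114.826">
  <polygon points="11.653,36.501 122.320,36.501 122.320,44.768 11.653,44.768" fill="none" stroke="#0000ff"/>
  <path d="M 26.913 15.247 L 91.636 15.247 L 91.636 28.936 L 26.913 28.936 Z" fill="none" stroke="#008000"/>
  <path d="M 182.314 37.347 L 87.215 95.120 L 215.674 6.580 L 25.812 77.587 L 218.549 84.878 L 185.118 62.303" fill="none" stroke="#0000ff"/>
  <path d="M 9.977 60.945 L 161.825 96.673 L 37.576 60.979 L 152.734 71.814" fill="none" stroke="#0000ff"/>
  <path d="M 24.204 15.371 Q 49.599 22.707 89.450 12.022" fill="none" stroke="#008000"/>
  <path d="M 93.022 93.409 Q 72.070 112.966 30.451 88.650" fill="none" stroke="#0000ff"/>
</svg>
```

1 u = 1 mm; y_m = 114.826 − y.

[1] `<polygon>` rectangle, #0000ff→engrave S332 F3130: (11.653,78.325) → (122.320,78.325) → (122.320,70.058) → (11.653,70.058) → (11.653,78.325) (closed)

[2] `<path>` rectangle, #008000→score S459 F1590: (26.913,99.579) → (91.636,99.579) → (91.636,85.890) → (26.913,85.890) → (26.913,99.579) (closed)

[3] `<path>` open polyline, #0000ff→engrave S332 F3130: (182.314,77.479) → (87.215,19.706) → (215.674,108.246) → (25.812,37.239) → (218.549,29.948) → (185.118,52.523)

[4] `<path>` open polyline, #0000ff→engrave S332 F3130: (9.977,53.881) → (161.825,18.153) → (37.576,53.847) → (152.734,43.012)

[5] `<path>` quadratic bezier, #008000→score S459 F1590: (24.204,99.455) → (33.071,97.510) → (42.740,96.567) → (53.213,96.624) → (64.489,97.683) → (76.568,99.743) → (89.450,102.804)

[6] `<path>` quadratic bezier, #0000ff→engrave S332 F3130: (93.022,21.417) → (85.464,16.117) → (76.758,13.254) → (66.903,12.828) → (55.901,14.840) → (43.750,19.289) → (30.451,26.176)

G21
G90
G0 X11.653 Y78.325
M4 S332
G1 X122.320 Y78.325 F3130
G1 X122.320 Y70.058
G1 X11.653 Y70.058
G1 X11.653 Y78.325
M5
G0 X26.913 Y99.579
M4 S459
G1 X91.636 Y99.579 F1590
G1 X91.636 Y85.890
G1 X26.913 Y85.890
G1 X26.913 Y99.579
M5
G0 X182.314 Y77.479
M4 S332
G1 X87.215 Y19.706 F3130
G1 X215.674 Y108.246
G1 X25.812 Y37.239
G1 X218.549 Y29.948
G1 X185.118 Y52.523
M5
G0 X9.977 Y53.881
M4 S332
G1 X161.825 Y18.153 F3130
G1 X37.576 Y53.847
G1 X152.734 Y43.012
M5
G0 X24.204 Y99.455
M4 S459
G1 X33.071 Y97.510 F1590
G1 X42.740 Y96.567
G1 X53.213 Y96.624
G1 X64.489 Y97.683
G1 X76.568 Y99.743
G1 X89.450 Y102.804
M5
G0 X93.022 Y21.417
M4 S332
G1 X85.464 Y16.117 F3130
G1 X76.758 Y13.254
G1 X66.903 Y12.828
G1 X55.901 Y14.840
G1 X43.750 Y19.289
G1 X30.451 Y26.176
M5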